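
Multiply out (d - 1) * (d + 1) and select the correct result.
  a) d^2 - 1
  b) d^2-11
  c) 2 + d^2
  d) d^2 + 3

Expanding (d - 1) * (d + 1):
= d^2 - 1
a) d^2 - 1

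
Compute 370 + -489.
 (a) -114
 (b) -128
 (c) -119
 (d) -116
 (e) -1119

370 + -489 = -119
c) -119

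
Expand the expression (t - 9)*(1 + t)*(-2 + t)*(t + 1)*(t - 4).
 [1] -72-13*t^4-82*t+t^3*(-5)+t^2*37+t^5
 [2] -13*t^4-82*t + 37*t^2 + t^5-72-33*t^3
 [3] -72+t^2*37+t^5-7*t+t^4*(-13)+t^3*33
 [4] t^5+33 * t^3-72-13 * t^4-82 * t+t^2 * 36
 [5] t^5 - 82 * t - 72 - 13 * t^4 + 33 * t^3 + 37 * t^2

Expanding (t - 9)*(1 + t)*(-2 + t)*(t + 1)*(t - 4):
= t^5 - 82 * t - 72 - 13 * t^4 + 33 * t^3 + 37 * t^2
5) t^5 - 82 * t - 72 - 13 * t^4 + 33 * t^3 + 37 * t^2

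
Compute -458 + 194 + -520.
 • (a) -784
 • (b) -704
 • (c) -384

First: -458 + 194 = -264
Then: -264 + -520 = -784
a) -784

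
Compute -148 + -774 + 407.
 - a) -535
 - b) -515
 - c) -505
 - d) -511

First: -148 + -774 = -922
Then: -922 + 407 = -515
b) -515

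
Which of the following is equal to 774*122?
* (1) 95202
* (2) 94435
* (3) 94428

774 * 122 = 94428
3) 94428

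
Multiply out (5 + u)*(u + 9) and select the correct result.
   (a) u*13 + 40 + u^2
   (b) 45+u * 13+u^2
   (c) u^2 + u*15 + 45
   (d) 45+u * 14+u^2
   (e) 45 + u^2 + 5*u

Expanding (5 + u)*(u + 9):
= 45+u * 14+u^2
d) 45+u * 14+u^2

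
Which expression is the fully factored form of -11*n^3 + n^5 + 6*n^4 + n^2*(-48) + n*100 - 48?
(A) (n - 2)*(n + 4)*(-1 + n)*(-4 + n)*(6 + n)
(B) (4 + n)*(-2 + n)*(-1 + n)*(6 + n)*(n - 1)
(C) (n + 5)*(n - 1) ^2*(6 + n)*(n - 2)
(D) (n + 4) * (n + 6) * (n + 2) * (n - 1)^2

We need to factor -11*n^3 + n^5 + 6*n^4 + n^2*(-48) + n*100 - 48.
The factored form is (4 + n)*(-2 + n)*(-1 + n)*(6 + n)*(n - 1).
B) (4 + n)*(-2 + n)*(-1 + n)*(6 + n)*(n - 1)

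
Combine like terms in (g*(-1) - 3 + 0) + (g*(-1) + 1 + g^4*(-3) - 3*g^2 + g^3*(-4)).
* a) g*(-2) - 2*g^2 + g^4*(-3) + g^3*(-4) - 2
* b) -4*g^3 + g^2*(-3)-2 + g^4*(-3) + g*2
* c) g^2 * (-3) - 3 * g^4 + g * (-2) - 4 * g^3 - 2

Adding the polynomials and combining like terms:
(g*(-1) - 3 + 0) + (g*(-1) + 1 + g^4*(-3) - 3*g^2 + g^3*(-4))
= g^2 * (-3) - 3 * g^4 + g * (-2) - 4 * g^3 - 2
c) g^2 * (-3) - 3 * g^4 + g * (-2) - 4 * g^3 - 2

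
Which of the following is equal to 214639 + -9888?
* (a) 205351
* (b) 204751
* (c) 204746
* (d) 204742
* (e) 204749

214639 + -9888 = 204751
b) 204751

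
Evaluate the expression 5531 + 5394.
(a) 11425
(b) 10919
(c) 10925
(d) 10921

5531 + 5394 = 10925
c) 10925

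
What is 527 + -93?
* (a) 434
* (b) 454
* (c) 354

527 + -93 = 434
a) 434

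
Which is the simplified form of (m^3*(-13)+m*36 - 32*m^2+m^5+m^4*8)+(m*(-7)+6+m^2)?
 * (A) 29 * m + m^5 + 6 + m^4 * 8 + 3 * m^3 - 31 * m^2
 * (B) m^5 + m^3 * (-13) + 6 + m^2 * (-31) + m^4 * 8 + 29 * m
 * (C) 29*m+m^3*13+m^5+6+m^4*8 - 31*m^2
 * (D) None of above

Adding the polynomials and combining like terms:
(m^3*(-13) + m*36 - 32*m^2 + m^5 + m^4*8) + (m*(-7) + 6 + m^2)
= m^5 + m^3 * (-13) + 6 + m^2 * (-31) + m^4 * 8 + 29 * m
B) m^5 + m^3 * (-13) + 6 + m^2 * (-31) + m^4 * 8 + 29 * m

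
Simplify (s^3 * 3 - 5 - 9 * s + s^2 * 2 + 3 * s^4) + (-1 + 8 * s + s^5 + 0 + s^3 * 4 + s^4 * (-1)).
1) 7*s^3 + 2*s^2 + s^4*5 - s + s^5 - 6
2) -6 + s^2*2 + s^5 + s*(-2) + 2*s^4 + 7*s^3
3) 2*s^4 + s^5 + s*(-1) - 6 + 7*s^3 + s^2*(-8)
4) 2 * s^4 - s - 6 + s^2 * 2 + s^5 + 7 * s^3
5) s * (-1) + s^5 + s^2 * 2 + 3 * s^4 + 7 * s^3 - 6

Adding the polynomials and combining like terms:
(s^3*3 - 5 - 9*s + s^2*2 + 3*s^4) + (-1 + 8*s + s^5 + 0 + s^3*4 + s^4*(-1))
= 2 * s^4 - s - 6 + s^2 * 2 + s^5 + 7 * s^3
4) 2 * s^4 - s - 6 + s^2 * 2 + s^5 + 7 * s^3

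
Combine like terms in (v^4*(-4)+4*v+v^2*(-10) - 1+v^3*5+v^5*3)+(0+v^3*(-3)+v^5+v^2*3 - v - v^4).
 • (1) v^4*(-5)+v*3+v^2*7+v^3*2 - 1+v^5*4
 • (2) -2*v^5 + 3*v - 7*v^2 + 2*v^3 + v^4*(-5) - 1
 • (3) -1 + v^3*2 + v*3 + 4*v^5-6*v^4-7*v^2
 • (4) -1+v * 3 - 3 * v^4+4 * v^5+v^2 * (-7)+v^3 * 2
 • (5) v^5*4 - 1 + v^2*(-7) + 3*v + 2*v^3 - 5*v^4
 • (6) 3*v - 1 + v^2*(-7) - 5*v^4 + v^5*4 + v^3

Adding the polynomials and combining like terms:
(v^4*(-4) + 4*v + v^2*(-10) - 1 + v^3*5 + v^5*3) + (0 + v^3*(-3) + v^5 + v^2*3 - v - v^4)
= v^5*4 - 1 + v^2*(-7) + 3*v + 2*v^3 - 5*v^4
5) v^5*4 - 1 + v^2*(-7) + 3*v + 2*v^3 - 5*v^4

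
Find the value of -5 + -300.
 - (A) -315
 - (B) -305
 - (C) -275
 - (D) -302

-5 + -300 = -305
B) -305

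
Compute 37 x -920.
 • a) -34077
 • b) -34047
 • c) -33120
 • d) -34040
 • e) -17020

37 * -920 = -34040
d) -34040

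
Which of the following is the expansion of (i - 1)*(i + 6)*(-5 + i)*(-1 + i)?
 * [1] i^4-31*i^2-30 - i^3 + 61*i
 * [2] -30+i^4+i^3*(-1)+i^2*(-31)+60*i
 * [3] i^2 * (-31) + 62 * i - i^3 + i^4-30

Expanding (i - 1)*(i + 6)*(-5 + i)*(-1 + i):
= i^4-31*i^2-30 - i^3 + 61*i
1) i^4-31*i^2-30 - i^3 + 61*i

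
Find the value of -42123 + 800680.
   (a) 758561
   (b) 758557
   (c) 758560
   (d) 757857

-42123 + 800680 = 758557
b) 758557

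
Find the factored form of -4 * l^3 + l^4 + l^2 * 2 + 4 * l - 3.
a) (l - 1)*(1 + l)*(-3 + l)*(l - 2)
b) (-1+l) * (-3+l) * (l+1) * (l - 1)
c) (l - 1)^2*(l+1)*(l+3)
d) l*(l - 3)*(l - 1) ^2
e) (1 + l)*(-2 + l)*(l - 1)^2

We need to factor -4 * l^3 + l^4 + l^2 * 2 + 4 * l - 3.
The factored form is (-1+l) * (-3+l) * (l+1) * (l - 1).
b) (-1+l) * (-3+l) * (l+1) * (l - 1)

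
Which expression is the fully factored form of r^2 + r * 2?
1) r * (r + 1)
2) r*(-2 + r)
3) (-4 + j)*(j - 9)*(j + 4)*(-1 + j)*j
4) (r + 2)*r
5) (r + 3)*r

We need to factor r^2 + r * 2.
The factored form is (r + 2)*r.
4) (r + 2)*r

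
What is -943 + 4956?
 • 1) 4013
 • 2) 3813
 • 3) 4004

-943 + 4956 = 4013
1) 4013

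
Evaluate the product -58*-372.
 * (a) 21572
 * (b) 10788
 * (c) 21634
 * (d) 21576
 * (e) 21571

-58 * -372 = 21576
d) 21576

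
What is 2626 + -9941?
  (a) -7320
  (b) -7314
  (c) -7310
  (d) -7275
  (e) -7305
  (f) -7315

2626 + -9941 = -7315
f) -7315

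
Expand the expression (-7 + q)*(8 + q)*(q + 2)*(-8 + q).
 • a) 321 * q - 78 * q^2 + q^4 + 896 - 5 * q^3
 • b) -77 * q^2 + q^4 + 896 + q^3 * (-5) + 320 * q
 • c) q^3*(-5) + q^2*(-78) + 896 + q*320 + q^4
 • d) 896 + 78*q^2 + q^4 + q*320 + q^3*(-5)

Expanding (-7 + q)*(8 + q)*(q + 2)*(-8 + q):
= q^3*(-5) + q^2*(-78) + 896 + q*320 + q^4
c) q^3*(-5) + q^2*(-78) + 896 + q*320 + q^4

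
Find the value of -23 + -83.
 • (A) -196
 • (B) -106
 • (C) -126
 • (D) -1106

-23 + -83 = -106
B) -106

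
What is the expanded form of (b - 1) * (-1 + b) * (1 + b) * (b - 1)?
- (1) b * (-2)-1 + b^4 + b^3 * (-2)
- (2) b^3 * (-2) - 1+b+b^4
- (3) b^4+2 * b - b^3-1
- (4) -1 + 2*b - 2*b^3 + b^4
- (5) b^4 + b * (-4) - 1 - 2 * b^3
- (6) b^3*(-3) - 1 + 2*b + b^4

Expanding (b - 1) * (-1 + b) * (1 + b) * (b - 1):
= -1 + 2*b - 2*b^3 + b^4
4) -1 + 2*b - 2*b^3 + b^4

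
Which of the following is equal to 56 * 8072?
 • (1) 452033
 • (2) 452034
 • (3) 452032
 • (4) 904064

56 * 8072 = 452032
3) 452032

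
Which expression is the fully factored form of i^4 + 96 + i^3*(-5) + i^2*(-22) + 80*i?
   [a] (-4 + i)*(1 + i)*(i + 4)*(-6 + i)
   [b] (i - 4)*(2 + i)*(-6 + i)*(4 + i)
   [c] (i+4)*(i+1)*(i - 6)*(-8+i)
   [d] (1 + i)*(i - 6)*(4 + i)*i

We need to factor i^4 + 96 + i^3*(-5) + i^2*(-22) + 80*i.
The factored form is (-4 + i)*(1 + i)*(i + 4)*(-6 + i).
a) (-4 + i)*(1 + i)*(i + 4)*(-6 + i)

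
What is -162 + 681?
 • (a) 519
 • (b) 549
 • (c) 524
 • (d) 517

-162 + 681 = 519
a) 519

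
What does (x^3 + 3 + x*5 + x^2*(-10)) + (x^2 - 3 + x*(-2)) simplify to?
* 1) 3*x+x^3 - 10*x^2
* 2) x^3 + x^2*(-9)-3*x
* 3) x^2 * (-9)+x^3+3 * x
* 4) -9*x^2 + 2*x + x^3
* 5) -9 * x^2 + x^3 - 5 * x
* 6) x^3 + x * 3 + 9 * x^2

Adding the polynomials and combining like terms:
(x^3 + 3 + x*5 + x^2*(-10)) + (x^2 - 3 + x*(-2))
= x^2 * (-9)+x^3+3 * x
3) x^2 * (-9)+x^3+3 * x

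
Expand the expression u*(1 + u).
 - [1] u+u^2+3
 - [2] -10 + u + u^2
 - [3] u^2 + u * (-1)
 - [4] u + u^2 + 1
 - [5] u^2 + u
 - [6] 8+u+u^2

Expanding u*(1 + u):
= u^2 + u
5) u^2 + u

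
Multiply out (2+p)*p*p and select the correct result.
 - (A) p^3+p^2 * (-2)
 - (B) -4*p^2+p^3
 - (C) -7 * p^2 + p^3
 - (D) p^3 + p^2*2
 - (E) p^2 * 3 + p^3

Expanding (2+p)*p*p:
= p^3 + p^2*2
D) p^3 + p^2*2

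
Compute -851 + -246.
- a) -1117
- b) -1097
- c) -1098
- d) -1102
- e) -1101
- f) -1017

-851 + -246 = -1097
b) -1097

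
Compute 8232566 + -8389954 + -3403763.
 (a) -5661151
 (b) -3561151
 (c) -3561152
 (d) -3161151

First: 8232566 + -8389954 = -157388
Then: -157388 + -3403763 = -3561151
b) -3561151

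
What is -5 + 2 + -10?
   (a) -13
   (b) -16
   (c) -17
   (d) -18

First: -5 + 2 = -3
Then: -3 + -10 = -13
a) -13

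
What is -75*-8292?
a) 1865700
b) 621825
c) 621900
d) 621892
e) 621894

-75 * -8292 = 621900
c) 621900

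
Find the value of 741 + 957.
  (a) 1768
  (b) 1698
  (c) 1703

741 + 957 = 1698
b) 1698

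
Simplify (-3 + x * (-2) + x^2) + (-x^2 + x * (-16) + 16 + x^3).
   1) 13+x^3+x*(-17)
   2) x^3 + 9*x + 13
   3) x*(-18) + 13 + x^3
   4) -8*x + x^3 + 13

Adding the polynomials and combining like terms:
(-3 + x*(-2) + x^2) + (-x^2 + x*(-16) + 16 + x^3)
= x*(-18) + 13 + x^3
3) x*(-18) + 13 + x^3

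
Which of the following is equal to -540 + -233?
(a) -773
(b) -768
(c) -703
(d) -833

-540 + -233 = -773
a) -773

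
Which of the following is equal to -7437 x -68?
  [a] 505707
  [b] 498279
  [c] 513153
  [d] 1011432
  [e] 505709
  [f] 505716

-7437 * -68 = 505716
f) 505716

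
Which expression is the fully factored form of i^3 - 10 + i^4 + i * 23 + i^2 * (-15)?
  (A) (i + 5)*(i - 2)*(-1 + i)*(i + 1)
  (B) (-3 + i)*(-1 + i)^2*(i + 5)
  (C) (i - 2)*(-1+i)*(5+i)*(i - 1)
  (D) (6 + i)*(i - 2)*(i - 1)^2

We need to factor i^3 - 10 + i^4 + i * 23 + i^2 * (-15).
The factored form is (i - 2)*(-1+i)*(5+i)*(i - 1).
C) (i - 2)*(-1+i)*(5+i)*(i - 1)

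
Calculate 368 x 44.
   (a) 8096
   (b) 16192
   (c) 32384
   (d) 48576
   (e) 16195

368 * 44 = 16192
b) 16192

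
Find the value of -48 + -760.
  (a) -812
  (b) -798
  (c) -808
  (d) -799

-48 + -760 = -808
c) -808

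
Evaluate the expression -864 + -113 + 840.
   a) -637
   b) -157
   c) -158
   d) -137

First: -864 + -113 = -977
Then: -977 + 840 = -137
d) -137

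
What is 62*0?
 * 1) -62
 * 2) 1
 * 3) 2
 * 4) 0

62 * 0 = 0
4) 0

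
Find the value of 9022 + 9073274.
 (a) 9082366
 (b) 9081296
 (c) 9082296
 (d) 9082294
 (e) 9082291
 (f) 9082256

9022 + 9073274 = 9082296
c) 9082296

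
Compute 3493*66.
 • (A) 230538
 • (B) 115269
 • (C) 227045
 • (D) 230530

3493 * 66 = 230538
A) 230538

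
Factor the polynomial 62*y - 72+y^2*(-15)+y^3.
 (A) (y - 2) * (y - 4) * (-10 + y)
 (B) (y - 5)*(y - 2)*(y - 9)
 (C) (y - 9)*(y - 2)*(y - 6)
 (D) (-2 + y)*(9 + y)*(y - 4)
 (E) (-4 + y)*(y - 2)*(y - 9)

We need to factor 62*y - 72+y^2*(-15)+y^3.
The factored form is (-4 + y)*(y - 2)*(y - 9).
E) (-4 + y)*(y - 2)*(y - 9)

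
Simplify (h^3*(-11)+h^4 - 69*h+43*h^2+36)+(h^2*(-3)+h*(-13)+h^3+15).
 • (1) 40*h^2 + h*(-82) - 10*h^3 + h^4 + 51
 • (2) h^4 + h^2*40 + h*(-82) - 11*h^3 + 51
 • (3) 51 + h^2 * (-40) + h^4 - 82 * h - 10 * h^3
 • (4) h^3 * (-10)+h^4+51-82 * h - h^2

Adding the polynomials and combining like terms:
(h^3*(-11) + h^4 - 69*h + 43*h^2 + 36) + (h^2*(-3) + h*(-13) + h^3 + 15)
= 40*h^2 + h*(-82) - 10*h^3 + h^4 + 51
1) 40*h^2 + h*(-82) - 10*h^3 + h^4 + 51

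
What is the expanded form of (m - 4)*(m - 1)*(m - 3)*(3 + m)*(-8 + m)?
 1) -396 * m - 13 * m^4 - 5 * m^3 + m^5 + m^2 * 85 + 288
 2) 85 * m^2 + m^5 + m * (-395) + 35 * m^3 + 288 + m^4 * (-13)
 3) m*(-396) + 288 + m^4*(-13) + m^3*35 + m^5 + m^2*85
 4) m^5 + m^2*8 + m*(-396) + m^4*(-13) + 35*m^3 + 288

Expanding (m - 4)*(m - 1)*(m - 3)*(3 + m)*(-8 + m):
= m*(-396) + 288 + m^4*(-13) + m^3*35 + m^5 + m^2*85
3) m*(-396) + 288 + m^4*(-13) + m^3*35 + m^5 + m^2*85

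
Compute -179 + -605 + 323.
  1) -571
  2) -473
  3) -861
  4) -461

First: -179 + -605 = -784
Then: -784 + 323 = -461
4) -461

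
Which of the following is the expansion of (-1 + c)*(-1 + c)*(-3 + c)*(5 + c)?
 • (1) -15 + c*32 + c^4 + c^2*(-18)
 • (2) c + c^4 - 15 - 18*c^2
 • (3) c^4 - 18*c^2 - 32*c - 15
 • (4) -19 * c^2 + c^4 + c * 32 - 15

Expanding (-1 + c)*(-1 + c)*(-3 + c)*(5 + c):
= -15 + c*32 + c^4 + c^2*(-18)
1) -15 + c*32 + c^4 + c^2*(-18)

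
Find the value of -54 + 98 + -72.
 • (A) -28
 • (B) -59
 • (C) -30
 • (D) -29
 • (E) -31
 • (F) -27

First: -54 + 98 = 44
Then: 44 + -72 = -28
A) -28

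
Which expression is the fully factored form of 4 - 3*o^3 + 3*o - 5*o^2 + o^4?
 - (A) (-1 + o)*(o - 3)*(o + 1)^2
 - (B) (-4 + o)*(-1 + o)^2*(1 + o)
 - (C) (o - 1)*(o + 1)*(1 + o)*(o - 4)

We need to factor 4 - 3*o^3 + 3*o - 5*o^2 + o^4.
The factored form is (o - 1)*(o + 1)*(1 + o)*(o - 4).
C) (o - 1)*(o + 1)*(1 + o)*(o - 4)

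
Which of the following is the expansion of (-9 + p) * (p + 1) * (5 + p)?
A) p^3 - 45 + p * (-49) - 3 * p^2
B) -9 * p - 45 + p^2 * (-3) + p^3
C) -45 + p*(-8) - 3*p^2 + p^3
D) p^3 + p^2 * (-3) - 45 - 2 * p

Expanding (-9 + p) * (p + 1) * (5 + p):
= p^3 - 45 + p * (-49) - 3 * p^2
A) p^3 - 45 + p * (-49) - 3 * p^2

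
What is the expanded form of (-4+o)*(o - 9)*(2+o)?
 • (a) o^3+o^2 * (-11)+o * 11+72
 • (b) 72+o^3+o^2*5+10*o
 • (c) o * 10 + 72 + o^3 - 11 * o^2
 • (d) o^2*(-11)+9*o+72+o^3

Expanding (-4+o)*(o - 9)*(2+o):
= o * 10 + 72 + o^3 - 11 * o^2
c) o * 10 + 72 + o^3 - 11 * o^2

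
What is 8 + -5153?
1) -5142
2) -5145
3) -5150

8 + -5153 = -5145
2) -5145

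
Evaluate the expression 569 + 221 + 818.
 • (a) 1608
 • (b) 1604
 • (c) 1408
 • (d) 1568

First: 569 + 221 = 790
Then: 790 + 818 = 1608
a) 1608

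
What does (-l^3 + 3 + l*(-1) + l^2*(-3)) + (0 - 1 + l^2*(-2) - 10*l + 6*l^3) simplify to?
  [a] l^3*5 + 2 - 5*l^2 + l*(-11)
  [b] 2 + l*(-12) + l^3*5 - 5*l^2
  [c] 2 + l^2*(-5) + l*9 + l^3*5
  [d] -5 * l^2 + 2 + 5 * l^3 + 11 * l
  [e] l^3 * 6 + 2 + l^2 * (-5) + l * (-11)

Adding the polynomials and combining like terms:
(-l^3 + 3 + l*(-1) + l^2*(-3)) + (0 - 1 + l^2*(-2) - 10*l + 6*l^3)
= l^3*5 + 2 - 5*l^2 + l*(-11)
a) l^3*5 + 2 - 5*l^2 + l*(-11)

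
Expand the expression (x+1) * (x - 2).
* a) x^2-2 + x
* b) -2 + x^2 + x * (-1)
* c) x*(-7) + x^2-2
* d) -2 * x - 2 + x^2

Expanding (x+1) * (x - 2):
= -2 + x^2 + x * (-1)
b) -2 + x^2 + x * (-1)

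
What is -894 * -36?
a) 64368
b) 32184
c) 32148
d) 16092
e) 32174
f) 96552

-894 * -36 = 32184
b) 32184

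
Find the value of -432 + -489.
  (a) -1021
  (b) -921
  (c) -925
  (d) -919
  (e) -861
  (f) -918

-432 + -489 = -921
b) -921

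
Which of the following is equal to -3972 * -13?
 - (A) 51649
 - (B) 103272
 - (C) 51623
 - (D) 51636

-3972 * -13 = 51636
D) 51636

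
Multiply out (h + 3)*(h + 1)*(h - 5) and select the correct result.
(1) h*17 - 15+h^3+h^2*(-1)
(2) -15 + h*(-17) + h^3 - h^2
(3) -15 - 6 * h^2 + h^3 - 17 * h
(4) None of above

Expanding (h + 3)*(h + 1)*(h - 5):
= -15 + h*(-17) + h^3 - h^2
2) -15 + h*(-17) + h^3 - h^2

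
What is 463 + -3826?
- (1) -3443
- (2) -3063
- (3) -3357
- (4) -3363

463 + -3826 = -3363
4) -3363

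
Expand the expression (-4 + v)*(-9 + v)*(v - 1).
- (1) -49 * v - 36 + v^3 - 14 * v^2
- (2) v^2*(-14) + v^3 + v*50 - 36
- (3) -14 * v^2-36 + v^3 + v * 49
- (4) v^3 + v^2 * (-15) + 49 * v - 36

Expanding (-4 + v)*(-9 + v)*(v - 1):
= -14 * v^2-36 + v^3 + v * 49
3) -14 * v^2-36 + v^3 + v * 49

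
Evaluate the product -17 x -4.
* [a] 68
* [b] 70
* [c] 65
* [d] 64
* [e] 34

-17 * -4 = 68
a) 68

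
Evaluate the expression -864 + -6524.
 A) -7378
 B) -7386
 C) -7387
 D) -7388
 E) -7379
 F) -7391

-864 + -6524 = -7388
D) -7388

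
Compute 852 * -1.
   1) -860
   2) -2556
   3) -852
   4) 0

852 * -1 = -852
3) -852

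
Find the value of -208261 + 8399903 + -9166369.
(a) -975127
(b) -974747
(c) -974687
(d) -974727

First: -208261 + 8399903 = 8191642
Then: 8191642 + -9166369 = -974727
d) -974727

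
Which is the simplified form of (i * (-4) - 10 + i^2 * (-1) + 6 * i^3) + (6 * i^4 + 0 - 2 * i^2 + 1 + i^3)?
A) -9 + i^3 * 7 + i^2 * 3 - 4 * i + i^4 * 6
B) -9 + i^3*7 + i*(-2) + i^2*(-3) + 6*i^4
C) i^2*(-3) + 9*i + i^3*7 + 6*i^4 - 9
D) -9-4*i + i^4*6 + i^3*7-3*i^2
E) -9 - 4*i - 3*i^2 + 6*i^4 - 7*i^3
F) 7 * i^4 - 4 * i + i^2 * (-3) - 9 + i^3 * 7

Adding the polynomials and combining like terms:
(i*(-4) - 10 + i^2*(-1) + 6*i^3) + (6*i^4 + 0 - 2*i^2 + 1 + i^3)
= -9-4*i + i^4*6 + i^3*7-3*i^2
D) -9-4*i + i^4*6 + i^3*7-3*i^2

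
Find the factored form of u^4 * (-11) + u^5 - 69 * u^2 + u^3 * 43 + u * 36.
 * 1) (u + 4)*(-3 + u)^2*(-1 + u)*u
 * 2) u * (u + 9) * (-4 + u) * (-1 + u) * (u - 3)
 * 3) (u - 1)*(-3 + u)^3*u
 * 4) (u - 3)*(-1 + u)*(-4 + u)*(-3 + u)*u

We need to factor u^4 * (-11) + u^5 - 69 * u^2 + u^3 * 43 + u * 36.
The factored form is (u - 3)*(-1 + u)*(-4 + u)*(-3 + u)*u.
4) (u - 3)*(-1 + u)*(-4 + u)*(-3 + u)*u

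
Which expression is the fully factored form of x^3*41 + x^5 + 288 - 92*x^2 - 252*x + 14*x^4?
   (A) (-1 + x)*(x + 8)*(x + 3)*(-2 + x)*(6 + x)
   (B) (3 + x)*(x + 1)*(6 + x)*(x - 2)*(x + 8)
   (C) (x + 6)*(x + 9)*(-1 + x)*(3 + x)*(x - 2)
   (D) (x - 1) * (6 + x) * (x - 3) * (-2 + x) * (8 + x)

We need to factor x^3*41 + x^5 + 288 - 92*x^2 - 252*x + 14*x^4.
The factored form is (-1 + x)*(x + 8)*(x + 3)*(-2 + x)*(6 + x).
A) (-1 + x)*(x + 8)*(x + 3)*(-2 + x)*(6 + x)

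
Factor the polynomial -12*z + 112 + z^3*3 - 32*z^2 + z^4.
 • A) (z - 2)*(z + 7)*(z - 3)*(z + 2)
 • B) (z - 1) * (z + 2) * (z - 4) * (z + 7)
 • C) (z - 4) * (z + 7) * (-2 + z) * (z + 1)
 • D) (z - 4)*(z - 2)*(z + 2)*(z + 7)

We need to factor -12*z + 112 + z^3*3 - 32*z^2 + z^4.
The factored form is (z - 4)*(z - 2)*(z + 2)*(z + 7).
D) (z - 4)*(z - 2)*(z + 2)*(z + 7)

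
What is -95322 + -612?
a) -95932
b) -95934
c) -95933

-95322 + -612 = -95934
b) -95934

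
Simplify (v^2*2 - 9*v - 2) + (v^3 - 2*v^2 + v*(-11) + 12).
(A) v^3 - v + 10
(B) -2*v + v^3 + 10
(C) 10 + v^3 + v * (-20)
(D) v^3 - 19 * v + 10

Adding the polynomials and combining like terms:
(v^2*2 - 9*v - 2) + (v^3 - 2*v^2 + v*(-11) + 12)
= 10 + v^3 + v * (-20)
C) 10 + v^3 + v * (-20)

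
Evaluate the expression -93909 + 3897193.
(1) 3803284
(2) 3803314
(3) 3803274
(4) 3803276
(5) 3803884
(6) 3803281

-93909 + 3897193 = 3803284
1) 3803284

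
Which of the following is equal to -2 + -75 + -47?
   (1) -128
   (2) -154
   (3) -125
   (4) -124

First: -2 + -75 = -77
Then: -77 + -47 = -124
4) -124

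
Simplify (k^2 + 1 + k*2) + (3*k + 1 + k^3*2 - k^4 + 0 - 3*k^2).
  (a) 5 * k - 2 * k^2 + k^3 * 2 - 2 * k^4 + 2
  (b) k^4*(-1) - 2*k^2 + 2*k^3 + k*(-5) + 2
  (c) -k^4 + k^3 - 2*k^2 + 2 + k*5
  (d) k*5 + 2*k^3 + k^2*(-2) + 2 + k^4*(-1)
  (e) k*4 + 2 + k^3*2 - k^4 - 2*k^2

Adding the polynomials and combining like terms:
(k^2 + 1 + k*2) + (3*k + 1 + k^3*2 - k^4 + 0 - 3*k^2)
= k*5 + 2*k^3 + k^2*(-2) + 2 + k^4*(-1)
d) k*5 + 2*k^3 + k^2*(-2) + 2 + k^4*(-1)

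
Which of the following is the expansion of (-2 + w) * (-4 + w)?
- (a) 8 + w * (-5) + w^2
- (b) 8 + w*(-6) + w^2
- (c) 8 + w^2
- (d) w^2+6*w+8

Expanding (-2 + w) * (-4 + w):
= 8 + w*(-6) + w^2
b) 8 + w*(-6) + w^2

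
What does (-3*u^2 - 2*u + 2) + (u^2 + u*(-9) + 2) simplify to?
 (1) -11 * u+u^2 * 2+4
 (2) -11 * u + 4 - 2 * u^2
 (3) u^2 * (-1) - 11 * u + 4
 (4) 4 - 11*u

Adding the polynomials and combining like terms:
(-3*u^2 - 2*u + 2) + (u^2 + u*(-9) + 2)
= -11 * u + 4 - 2 * u^2
2) -11 * u + 4 - 2 * u^2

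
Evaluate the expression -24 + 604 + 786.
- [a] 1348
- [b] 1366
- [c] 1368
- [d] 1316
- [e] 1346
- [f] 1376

First: -24 + 604 = 580
Then: 580 + 786 = 1366
b) 1366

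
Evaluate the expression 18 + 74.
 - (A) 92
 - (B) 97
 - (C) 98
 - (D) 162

18 + 74 = 92
A) 92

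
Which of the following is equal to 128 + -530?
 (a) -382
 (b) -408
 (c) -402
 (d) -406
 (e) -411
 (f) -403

128 + -530 = -402
c) -402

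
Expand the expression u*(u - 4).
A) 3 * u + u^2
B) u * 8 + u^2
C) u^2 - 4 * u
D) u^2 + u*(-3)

Expanding u*(u - 4):
= u^2 - 4 * u
C) u^2 - 4 * u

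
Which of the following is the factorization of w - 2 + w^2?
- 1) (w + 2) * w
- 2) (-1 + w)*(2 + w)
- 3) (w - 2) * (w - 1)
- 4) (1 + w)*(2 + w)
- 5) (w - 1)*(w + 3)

We need to factor w - 2 + w^2.
The factored form is (-1 + w)*(2 + w).
2) (-1 + w)*(2 + w)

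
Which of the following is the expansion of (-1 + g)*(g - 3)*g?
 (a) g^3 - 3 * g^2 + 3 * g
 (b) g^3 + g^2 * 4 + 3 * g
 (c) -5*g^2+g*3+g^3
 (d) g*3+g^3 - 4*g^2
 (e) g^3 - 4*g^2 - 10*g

Expanding (-1 + g)*(g - 3)*g:
= g*3+g^3 - 4*g^2
d) g*3+g^3 - 4*g^2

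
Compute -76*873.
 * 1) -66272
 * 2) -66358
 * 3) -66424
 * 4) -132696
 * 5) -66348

-76 * 873 = -66348
5) -66348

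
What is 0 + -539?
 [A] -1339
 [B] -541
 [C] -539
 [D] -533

0 + -539 = -539
C) -539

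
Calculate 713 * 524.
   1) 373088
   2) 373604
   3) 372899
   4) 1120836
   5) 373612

713 * 524 = 373612
5) 373612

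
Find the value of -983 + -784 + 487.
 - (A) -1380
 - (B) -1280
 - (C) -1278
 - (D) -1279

First: -983 + -784 = -1767
Then: -1767 + 487 = -1280
B) -1280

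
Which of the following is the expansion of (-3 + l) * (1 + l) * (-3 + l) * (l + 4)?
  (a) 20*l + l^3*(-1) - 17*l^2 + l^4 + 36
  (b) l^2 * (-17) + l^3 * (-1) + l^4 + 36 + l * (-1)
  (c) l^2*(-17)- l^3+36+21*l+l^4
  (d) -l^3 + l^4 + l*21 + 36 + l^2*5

Expanding (-3 + l) * (1 + l) * (-3 + l) * (l + 4):
= l^2*(-17)- l^3+36+21*l+l^4
c) l^2*(-17)- l^3+36+21*l+l^4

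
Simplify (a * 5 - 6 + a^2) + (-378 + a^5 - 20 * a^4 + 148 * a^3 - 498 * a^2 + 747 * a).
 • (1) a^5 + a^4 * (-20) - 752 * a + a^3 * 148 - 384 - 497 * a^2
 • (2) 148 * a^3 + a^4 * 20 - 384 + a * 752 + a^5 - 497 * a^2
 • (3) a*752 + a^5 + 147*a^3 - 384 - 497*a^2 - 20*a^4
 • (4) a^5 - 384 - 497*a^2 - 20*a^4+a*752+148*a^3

Adding the polynomials and combining like terms:
(a*5 - 6 + a^2) + (-378 + a^5 - 20*a^4 + 148*a^3 - 498*a^2 + 747*a)
= a^5 - 384 - 497*a^2 - 20*a^4+a*752+148*a^3
4) a^5 - 384 - 497*a^2 - 20*a^4+a*752+148*a^3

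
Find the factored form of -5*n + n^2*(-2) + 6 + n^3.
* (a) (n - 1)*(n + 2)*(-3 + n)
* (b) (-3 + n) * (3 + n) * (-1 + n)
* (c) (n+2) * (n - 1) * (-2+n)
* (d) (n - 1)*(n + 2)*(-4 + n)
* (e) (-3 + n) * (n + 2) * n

We need to factor -5*n + n^2*(-2) + 6 + n^3.
The factored form is (n - 1)*(n + 2)*(-3 + n).
a) (n - 1)*(n + 2)*(-3 + n)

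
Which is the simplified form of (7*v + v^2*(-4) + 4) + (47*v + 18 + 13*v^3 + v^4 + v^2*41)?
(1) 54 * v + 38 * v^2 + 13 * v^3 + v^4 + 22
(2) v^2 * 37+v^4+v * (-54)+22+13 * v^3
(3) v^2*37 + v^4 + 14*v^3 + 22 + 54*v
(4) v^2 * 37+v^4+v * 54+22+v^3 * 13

Adding the polynomials and combining like terms:
(7*v + v^2*(-4) + 4) + (47*v + 18 + 13*v^3 + v^4 + v^2*41)
= v^2 * 37+v^4+v * 54+22+v^3 * 13
4) v^2 * 37+v^4+v * 54+22+v^3 * 13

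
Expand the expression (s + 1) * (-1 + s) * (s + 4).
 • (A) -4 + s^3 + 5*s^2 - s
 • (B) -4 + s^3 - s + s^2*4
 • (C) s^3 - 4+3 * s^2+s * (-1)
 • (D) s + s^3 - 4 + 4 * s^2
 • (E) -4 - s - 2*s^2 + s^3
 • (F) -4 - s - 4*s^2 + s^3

Expanding (s + 1) * (-1 + s) * (s + 4):
= -4 + s^3 - s + s^2*4
B) -4 + s^3 - s + s^2*4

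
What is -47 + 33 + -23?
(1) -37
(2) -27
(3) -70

First: -47 + 33 = -14
Then: -14 + -23 = -37
1) -37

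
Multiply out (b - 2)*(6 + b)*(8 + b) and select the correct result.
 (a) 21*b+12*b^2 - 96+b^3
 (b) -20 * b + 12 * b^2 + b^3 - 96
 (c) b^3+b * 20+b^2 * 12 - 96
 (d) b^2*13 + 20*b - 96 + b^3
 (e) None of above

Expanding (b - 2)*(6 + b)*(8 + b):
= b^3+b * 20+b^2 * 12 - 96
c) b^3+b * 20+b^2 * 12 - 96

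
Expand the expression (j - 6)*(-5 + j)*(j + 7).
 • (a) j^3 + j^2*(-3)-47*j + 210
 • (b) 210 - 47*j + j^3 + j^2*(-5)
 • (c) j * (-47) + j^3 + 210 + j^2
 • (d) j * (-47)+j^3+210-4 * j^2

Expanding (j - 6)*(-5 + j)*(j + 7):
= j * (-47)+j^3+210-4 * j^2
d) j * (-47)+j^3+210-4 * j^2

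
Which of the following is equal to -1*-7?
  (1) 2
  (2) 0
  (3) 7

-1 * -7 = 7
3) 7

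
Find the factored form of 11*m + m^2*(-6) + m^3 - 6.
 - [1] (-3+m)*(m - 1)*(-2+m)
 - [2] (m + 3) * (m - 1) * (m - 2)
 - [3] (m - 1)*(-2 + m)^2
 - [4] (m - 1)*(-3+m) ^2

We need to factor 11*m + m^2*(-6) + m^3 - 6.
The factored form is (-3+m)*(m - 1)*(-2+m).
1) (-3+m)*(m - 1)*(-2+m)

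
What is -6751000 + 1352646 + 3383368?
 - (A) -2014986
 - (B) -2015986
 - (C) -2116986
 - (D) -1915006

First: -6751000 + 1352646 = -5398354
Then: -5398354 + 3383368 = -2014986
A) -2014986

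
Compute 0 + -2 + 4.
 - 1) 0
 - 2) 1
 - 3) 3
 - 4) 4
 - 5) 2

First: 0 + -2 = -2
Then: -2 + 4 = 2
5) 2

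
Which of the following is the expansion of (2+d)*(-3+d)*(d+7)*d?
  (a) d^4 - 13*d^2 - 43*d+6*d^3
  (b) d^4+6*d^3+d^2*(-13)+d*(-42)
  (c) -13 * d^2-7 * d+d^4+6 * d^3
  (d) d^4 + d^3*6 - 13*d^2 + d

Expanding (2+d)*(-3+d)*(d+7)*d:
= d^4+6*d^3+d^2*(-13)+d*(-42)
b) d^4+6*d^3+d^2*(-13)+d*(-42)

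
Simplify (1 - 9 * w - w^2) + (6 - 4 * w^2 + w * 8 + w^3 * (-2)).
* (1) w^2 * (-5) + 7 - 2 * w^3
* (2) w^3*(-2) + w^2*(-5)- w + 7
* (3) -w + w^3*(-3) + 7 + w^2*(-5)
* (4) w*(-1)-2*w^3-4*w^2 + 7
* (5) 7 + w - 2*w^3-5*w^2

Adding the polynomials and combining like terms:
(1 - 9*w - w^2) + (6 - 4*w^2 + w*8 + w^3*(-2))
= w^3*(-2) + w^2*(-5)- w + 7
2) w^3*(-2) + w^2*(-5)- w + 7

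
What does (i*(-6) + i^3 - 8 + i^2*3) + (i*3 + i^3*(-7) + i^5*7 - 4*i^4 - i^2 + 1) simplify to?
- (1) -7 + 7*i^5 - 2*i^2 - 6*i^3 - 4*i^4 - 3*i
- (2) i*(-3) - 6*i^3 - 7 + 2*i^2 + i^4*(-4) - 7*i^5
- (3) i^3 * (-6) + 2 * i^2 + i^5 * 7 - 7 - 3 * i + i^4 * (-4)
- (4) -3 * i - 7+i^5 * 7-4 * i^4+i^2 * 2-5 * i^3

Adding the polynomials and combining like terms:
(i*(-6) + i^3 - 8 + i^2*3) + (i*3 + i^3*(-7) + i^5*7 - 4*i^4 - i^2 + 1)
= i^3 * (-6) + 2 * i^2 + i^5 * 7 - 7 - 3 * i + i^4 * (-4)
3) i^3 * (-6) + 2 * i^2 + i^5 * 7 - 7 - 3 * i + i^4 * (-4)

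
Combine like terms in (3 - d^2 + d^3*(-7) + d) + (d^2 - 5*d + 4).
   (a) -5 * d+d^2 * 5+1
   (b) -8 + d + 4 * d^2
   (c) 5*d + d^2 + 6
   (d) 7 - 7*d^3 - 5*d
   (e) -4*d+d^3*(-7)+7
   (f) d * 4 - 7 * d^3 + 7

Adding the polynomials and combining like terms:
(3 - d^2 + d^3*(-7) + d) + (d^2 - 5*d + 4)
= -4*d+d^3*(-7)+7
e) -4*d+d^3*(-7)+7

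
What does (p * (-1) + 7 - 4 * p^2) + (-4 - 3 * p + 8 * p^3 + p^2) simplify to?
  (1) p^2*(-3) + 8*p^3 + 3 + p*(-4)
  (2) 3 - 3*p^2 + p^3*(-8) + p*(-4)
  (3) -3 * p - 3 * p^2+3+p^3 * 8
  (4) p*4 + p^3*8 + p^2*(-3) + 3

Adding the polynomials and combining like terms:
(p*(-1) + 7 - 4*p^2) + (-4 - 3*p + 8*p^3 + p^2)
= p^2*(-3) + 8*p^3 + 3 + p*(-4)
1) p^2*(-3) + 8*p^3 + 3 + p*(-4)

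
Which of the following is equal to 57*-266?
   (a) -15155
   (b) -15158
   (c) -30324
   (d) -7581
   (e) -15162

57 * -266 = -15162
e) -15162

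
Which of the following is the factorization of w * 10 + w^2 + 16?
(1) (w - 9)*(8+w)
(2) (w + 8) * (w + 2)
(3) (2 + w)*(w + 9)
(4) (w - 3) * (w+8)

We need to factor w * 10 + w^2 + 16.
The factored form is (w + 8) * (w + 2).
2) (w + 8) * (w + 2)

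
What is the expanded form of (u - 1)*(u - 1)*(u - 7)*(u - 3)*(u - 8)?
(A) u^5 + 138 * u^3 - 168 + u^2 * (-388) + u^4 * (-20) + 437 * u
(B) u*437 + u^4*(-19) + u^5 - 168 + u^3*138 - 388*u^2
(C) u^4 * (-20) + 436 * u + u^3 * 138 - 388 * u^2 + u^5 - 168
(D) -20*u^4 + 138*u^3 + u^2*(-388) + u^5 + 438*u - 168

Expanding (u - 1)*(u - 1)*(u - 7)*(u - 3)*(u - 8):
= u^5 + 138 * u^3 - 168 + u^2 * (-388) + u^4 * (-20) + 437 * u
A) u^5 + 138 * u^3 - 168 + u^2 * (-388) + u^4 * (-20) + 437 * u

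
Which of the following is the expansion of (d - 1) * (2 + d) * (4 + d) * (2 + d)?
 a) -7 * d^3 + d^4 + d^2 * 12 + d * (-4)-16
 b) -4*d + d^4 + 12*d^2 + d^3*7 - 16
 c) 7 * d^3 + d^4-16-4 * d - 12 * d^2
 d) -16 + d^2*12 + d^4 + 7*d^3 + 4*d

Expanding (d - 1) * (2 + d) * (4 + d) * (2 + d):
= -4*d + d^4 + 12*d^2 + d^3*7 - 16
b) -4*d + d^4 + 12*d^2 + d^3*7 - 16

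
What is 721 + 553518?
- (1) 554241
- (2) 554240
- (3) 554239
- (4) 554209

721 + 553518 = 554239
3) 554239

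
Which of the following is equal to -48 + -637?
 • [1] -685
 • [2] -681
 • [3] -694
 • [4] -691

-48 + -637 = -685
1) -685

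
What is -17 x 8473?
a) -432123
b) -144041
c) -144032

-17 * 8473 = -144041
b) -144041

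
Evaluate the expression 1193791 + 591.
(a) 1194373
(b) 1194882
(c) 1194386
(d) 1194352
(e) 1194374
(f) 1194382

1193791 + 591 = 1194382
f) 1194382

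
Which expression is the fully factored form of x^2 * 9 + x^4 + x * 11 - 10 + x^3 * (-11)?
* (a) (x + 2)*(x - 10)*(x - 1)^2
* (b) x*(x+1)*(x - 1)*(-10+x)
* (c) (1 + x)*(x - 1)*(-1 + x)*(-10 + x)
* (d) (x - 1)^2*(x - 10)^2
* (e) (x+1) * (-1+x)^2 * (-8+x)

We need to factor x^2 * 9 + x^4 + x * 11 - 10 + x^3 * (-11).
The factored form is (1 + x)*(x - 1)*(-1 + x)*(-10 + x).
c) (1 + x)*(x - 1)*(-1 + x)*(-10 + x)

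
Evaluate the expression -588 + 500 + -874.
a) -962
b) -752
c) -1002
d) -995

First: -588 + 500 = -88
Then: -88 + -874 = -962
a) -962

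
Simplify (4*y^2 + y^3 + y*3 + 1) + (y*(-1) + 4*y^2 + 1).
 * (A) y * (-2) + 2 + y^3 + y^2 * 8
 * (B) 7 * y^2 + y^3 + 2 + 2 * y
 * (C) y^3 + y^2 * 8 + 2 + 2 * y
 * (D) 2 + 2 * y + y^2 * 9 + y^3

Adding the polynomials and combining like terms:
(4*y^2 + y^3 + y*3 + 1) + (y*(-1) + 4*y^2 + 1)
= y^3 + y^2 * 8 + 2 + 2 * y
C) y^3 + y^2 * 8 + 2 + 2 * y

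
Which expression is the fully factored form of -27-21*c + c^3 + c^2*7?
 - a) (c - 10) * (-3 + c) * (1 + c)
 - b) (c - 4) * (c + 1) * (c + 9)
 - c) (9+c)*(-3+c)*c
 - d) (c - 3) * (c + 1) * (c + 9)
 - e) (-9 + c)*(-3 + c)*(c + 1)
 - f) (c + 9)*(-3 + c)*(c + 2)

We need to factor -27-21*c + c^3 + c^2*7.
The factored form is (c - 3) * (c + 1) * (c + 9).
d) (c - 3) * (c + 1) * (c + 9)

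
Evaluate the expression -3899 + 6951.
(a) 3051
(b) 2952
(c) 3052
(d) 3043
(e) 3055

-3899 + 6951 = 3052
c) 3052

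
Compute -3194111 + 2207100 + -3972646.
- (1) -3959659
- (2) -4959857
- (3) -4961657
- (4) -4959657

First: -3194111 + 2207100 = -987011
Then: -987011 + -3972646 = -4959657
4) -4959657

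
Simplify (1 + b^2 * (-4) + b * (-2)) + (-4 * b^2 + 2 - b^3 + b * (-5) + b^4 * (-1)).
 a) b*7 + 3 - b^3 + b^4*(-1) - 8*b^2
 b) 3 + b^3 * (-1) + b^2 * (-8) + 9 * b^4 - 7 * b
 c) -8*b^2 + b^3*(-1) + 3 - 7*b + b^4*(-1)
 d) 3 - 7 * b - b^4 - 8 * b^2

Adding the polynomials and combining like terms:
(1 + b^2*(-4) + b*(-2)) + (-4*b^2 + 2 - b^3 + b*(-5) + b^4*(-1))
= -8*b^2 + b^3*(-1) + 3 - 7*b + b^4*(-1)
c) -8*b^2 + b^3*(-1) + 3 - 7*b + b^4*(-1)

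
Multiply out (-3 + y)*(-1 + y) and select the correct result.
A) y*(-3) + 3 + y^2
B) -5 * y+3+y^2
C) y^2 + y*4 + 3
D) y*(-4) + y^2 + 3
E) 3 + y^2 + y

Expanding (-3 + y)*(-1 + y):
= y*(-4) + y^2 + 3
D) y*(-4) + y^2 + 3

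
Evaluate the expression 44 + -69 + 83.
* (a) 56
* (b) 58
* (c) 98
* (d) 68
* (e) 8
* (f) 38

First: 44 + -69 = -25
Then: -25 + 83 = 58
b) 58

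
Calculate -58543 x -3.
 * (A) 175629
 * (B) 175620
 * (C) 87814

-58543 * -3 = 175629
A) 175629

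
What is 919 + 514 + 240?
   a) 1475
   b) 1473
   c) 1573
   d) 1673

First: 919 + 514 = 1433
Then: 1433 + 240 = 1673
d) 1673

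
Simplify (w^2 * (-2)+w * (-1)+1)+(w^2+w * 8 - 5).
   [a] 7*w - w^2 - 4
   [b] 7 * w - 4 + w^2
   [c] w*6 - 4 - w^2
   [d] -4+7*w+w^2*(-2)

Adding the polynomials and combining like terms:
(w^2*(-2) + w*(-1) + 1) + (w^2 + w*8 - 5)
= 7*w - w^2 - 4
a) 7*w - w^2 - 4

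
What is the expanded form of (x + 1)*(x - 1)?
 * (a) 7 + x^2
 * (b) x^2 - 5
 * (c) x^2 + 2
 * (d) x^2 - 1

Expanding (x + 1)*(x - 1):
= x^2 - 1
d) x^2 - 1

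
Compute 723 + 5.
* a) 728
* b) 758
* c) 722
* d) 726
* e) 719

723 + 5 = 728
a) 728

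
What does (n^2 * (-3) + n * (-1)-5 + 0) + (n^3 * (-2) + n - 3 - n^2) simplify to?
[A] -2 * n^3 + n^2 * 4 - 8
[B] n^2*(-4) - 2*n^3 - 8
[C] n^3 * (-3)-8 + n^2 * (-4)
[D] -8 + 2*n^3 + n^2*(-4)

Adding the polynomials and combining like terms:
(n^2*(-3) + n*(-1) - 5 + 0) + (n^3*(-2) + n - 3 - n^2)
= n^2*(-4) - 2*n^3 - 8
B) n^2*(-4) - 2*n^3 - 8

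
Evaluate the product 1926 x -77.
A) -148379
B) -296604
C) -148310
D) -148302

1926 * -77 = -148302
D) -148302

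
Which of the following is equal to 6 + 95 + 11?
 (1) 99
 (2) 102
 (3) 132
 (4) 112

First: 6 + 95 = 101
Then: 101 + 11 = 112
4) 112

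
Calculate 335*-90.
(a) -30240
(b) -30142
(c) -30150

335 * -90 = -30150
c) -30150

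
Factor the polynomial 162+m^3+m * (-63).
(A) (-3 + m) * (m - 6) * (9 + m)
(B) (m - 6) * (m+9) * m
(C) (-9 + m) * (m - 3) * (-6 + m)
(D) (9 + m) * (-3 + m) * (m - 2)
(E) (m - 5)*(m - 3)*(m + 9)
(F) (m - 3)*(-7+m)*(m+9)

We need to factor 162+m^3+m * (-63).
The factored form is (-3 + m) * (m - 6) * (9 + m).
A) (-3 + m) * (m - 6) * (9 + m)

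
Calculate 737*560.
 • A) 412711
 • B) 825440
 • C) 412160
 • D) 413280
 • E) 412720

737 * 560 = 412720
E) 412720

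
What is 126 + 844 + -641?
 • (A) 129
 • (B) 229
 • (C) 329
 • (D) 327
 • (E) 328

First: 126 + 844 = 970
Then: 970 + -641 = 329
C) 329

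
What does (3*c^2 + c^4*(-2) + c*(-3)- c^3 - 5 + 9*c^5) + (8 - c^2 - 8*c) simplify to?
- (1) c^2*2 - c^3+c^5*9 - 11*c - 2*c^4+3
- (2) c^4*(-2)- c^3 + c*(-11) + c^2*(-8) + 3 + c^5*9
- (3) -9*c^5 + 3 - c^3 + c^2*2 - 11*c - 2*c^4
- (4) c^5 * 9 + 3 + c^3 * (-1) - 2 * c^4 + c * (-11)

Adding the polynomials and combining like terms:
(3*c^2 + c^4*(-2) + c*(-3) - c^3 - 5 + 9*c^5) + (8 - c^2 - 8*c)
= c^2*2 - c^3+c^5*9 - 11*c - 2*c^4+3
1) c^2*2 - c^3+c^5*9 - 11*c - 2*c^4+3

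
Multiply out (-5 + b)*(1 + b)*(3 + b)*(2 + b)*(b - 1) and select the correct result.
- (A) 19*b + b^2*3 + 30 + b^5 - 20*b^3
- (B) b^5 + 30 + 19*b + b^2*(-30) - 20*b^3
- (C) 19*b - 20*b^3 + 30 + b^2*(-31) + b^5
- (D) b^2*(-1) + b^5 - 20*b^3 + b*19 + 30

Expanding (-5 + b)*(1 + b)*(3 + b)*(2 + b)*(b - 1):
= b^5 + 30 + 19*b + b^2*(-30) - 20*b^3
B) b^5 + 30 + 19*b + b^2*(-30) - 20*b^3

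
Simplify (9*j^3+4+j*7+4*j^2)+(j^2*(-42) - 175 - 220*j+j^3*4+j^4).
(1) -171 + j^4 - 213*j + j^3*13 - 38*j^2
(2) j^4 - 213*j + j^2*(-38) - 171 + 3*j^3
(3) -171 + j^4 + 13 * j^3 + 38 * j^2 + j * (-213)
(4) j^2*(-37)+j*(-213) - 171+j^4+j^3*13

Adding the polynomials and combining like terms:
(9*j^3 + 4 + j*7 + 4*j^2) + (j^2*(-42) - 175 - 220*j + j^3*4 + j^4)
= -171 + j^4 - 213*j + j^3*13 - 38*j^2
1) -171 + j^4 - 213*j + j^3*13 - 38*j^2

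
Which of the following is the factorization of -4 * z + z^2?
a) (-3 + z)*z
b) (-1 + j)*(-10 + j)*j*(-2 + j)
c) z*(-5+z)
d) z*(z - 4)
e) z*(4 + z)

We need to factor -4 * z + z^2.
The factored form is z*(z - 4).
d) z*(z - 4)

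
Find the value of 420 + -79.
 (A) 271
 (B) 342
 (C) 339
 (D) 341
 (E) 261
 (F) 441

420 + -79 = 341
D) 341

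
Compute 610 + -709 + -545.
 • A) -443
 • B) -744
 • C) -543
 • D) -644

First: 610 + -709 = -99
Then: -99 + -545 = -644
D) -644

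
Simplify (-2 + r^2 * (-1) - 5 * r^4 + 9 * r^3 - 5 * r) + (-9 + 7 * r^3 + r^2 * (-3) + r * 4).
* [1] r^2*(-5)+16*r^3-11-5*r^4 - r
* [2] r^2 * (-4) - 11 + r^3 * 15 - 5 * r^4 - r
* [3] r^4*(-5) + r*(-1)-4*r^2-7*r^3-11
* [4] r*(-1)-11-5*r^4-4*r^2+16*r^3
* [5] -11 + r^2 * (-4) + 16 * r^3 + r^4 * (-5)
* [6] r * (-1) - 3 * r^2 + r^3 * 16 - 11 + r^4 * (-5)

Adding the polynomials and combining like terms:
(-2 + r^2*(-1) - 5*r^4 + 9*r^3 - 5*r) + (-9 + 7*r^3 + r^2*(-3) + r*4)
= r*(-1)-11-5*r^4-4*r^2+16*r^3
4) r*(-1)-11-5*r^4-4*r^2+16*r^3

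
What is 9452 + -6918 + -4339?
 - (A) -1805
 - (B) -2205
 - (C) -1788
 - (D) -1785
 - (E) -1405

First: 9452 + -6918 = 2534
Then: 2534 + -4339 = -1805
A) -1805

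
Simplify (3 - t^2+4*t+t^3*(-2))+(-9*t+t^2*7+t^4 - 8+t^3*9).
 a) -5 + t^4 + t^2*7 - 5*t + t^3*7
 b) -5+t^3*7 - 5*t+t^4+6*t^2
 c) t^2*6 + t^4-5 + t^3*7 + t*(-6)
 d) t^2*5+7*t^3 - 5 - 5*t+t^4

Adding the polynomials and combining like terms:
(3 - t^2 + 4*t + t^3*(-2)) + (-9*t + t^2*7 + t^4 - 8 + t^3*9)
= -5+t^3*7 - 5*t+t^4+6*t^2
b) -5+t^3*7 - 5*t+t^4+6*t^2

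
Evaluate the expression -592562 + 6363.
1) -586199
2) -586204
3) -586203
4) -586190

-592562 + 6363 = -586199
1) -586199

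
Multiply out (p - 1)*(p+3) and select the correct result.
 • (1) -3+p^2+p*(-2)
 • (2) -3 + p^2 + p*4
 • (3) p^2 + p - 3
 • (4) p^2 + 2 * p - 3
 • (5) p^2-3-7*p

Expanding (p - 1)*(p+3):
= p^2 + 2 * p - 3
4) p^2 + 2 * p - 3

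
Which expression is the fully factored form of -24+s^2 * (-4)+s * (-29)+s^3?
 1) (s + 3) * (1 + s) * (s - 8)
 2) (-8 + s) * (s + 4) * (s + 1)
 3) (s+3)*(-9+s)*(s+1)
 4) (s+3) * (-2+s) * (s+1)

We need to factor -24+s^2 * (-4)+s * (-29)+s^3.
The factored form is (s + 3) * (1 + s) * (s - 8).
1) (s + 3) * (1 + s) * (s - 8)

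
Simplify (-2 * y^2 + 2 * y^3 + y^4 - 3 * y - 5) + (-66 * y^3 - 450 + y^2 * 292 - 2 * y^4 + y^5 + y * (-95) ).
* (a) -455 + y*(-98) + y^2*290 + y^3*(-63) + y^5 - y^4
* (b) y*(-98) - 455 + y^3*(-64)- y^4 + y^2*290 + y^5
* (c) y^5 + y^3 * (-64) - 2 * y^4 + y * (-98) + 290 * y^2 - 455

Adding the polynomials and combining like terms:
(-2*y^2 + 2*y^3 + y^4 - 3*y - 5) + (-66*y^3 - 450 + y^2*292 - 2*y^4 + y^5 + y*(-95))
= y*(-98) - 455 + y^3*(-64)- y^4 + y^2*290 + y^5
b) y*(-98) - 455 + y^3*(-64)- y^4 + y^2*290 + y^5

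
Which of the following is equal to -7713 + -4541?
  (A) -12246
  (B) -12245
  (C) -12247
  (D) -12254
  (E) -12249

-7713 + -4541 = -12254
D) -12254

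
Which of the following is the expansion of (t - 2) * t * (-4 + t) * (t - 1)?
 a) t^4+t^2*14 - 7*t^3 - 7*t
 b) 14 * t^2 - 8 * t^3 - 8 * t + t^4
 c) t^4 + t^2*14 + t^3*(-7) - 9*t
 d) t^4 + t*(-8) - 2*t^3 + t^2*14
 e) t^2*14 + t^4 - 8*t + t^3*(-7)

Expanding (t - 2) * t * (-4 + t) * (t - 1):
= t^2*14 + t^4 - 8*t + t^3*(-7)
e) t^2*14 + t^4 - 8*t + t^3*(-7)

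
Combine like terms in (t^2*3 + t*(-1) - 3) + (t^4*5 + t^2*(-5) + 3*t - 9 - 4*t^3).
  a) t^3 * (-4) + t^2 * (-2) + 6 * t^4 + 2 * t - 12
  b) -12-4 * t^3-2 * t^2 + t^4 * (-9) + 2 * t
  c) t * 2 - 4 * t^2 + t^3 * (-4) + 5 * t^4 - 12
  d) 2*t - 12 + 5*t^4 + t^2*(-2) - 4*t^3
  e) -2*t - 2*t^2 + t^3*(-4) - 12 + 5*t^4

Adding the polynomials and combining like terms:
(t^2*3 + t*(-1) - 3) + (t^4*5 + t^2*(-5) + 3*t - 9 - 4*t^3)
= 2*t - 12 + 5*t^4 + t^2*(-2) - 4*t^3
d) 2*t - 12 + 5*t^4 + t^2*(-2) - 4*t^3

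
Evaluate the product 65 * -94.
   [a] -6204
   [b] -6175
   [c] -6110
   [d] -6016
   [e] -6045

65 * -94 = -6110
c) -6110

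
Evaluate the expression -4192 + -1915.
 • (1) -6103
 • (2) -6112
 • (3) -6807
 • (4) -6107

-4192 + -1915 = -6107
4) -6107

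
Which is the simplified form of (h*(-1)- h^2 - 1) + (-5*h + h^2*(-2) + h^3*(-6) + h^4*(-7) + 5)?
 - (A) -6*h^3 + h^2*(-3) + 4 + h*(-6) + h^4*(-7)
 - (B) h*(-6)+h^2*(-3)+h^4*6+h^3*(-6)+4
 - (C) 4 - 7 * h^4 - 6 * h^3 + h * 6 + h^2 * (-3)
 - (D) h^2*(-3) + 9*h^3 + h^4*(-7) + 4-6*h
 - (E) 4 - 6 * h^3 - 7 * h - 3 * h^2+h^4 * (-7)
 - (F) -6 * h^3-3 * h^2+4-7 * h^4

Adding the polynomials and combining like terms:
(h*(-1) - h^2 - 1) + (-5*h + h^2*(-2) + h^3*(-6) + h^4*(-7) + 5)
= -6*h^3 + h^2*(-3) + 4 + h*(-6) + h^4*(-7)
A) -6*h^3 + h^2*(-3) + 4 + h*(-6) + h^4*(-7)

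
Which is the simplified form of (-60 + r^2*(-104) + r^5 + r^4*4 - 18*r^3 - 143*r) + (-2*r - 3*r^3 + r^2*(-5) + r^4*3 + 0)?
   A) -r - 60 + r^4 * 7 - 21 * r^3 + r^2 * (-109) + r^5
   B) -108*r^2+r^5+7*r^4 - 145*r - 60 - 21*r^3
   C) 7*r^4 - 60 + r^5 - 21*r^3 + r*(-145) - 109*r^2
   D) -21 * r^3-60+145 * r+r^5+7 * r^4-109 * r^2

Adding the polynomials and combining like terms:
(-60 + r^2*(-104) + r^5 + r^4*4 - 18*r^3 - 143*r) + (-2*r - 3*r^3 + r^2*(-5) + r^4*3 + 0)
= 7*r^4 - 60 + r^5 - 21*r^3 + r*(-145) - 109*r^2
C) 7*r^4 - 60 + r^5 - 21*r^3 + r*(-145) - 109*r^2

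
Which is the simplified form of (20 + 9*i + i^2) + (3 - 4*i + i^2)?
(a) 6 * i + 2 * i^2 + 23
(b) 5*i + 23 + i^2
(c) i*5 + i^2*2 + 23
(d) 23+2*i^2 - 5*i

Adding the polynomials and combining like terms:
(20 + 9*i + i^2) + (3 - 4*i + i^2)
= i*5 + i^2*2 + 23
c) i*5 + i^2*2 + 23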